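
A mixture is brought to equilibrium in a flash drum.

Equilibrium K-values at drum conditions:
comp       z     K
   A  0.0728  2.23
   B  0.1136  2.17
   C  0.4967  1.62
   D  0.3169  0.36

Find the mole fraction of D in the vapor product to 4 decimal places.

y_D = 0.1944

Rachford–Rice: g(V/F) = Σ zᵢ(Kᵢ−1)/(1+V/F(Kᵢ−1)) = 0.
g(0) = ΣzᵢKᵢ − 1 = 0.3276 and g(1) = 1 − Σzᵢ/Kᵢ = -0.2719, so a root lies in (0, 1).
Newton–Raphson from V/F = 0.5:
  V/F = 0.5000: g = 0.07612, g' = -0.4961 → V/F = 0.6534
  V/F = 0.6534: g = -0.00447, g' = -0.5640 → V/F = 0.6455
Converged at V/F = 0.6455.
Compositions from xᵢ = zᵢ/(1+V/F(Kᵢ−1)), yᵢ = Kᵢxᵢ:
  A: x = 0.0406, y = 0.0905
  B: x = 0.0647, y = 0.1404
  C: x = 0.3547, y = 0.5747
  D: x = 0.5400, y = 0.1944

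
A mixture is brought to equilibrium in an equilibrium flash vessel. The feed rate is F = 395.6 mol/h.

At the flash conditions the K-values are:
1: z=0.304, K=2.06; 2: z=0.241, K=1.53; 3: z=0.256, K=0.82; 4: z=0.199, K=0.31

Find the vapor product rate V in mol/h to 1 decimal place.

V = 244.2 mol/h

Rachford–Rice: g(ψ) = Σ zᵢ(Kᵢ−1)/(1+ψ(Kᵢ−1)) = 0.
g(0) = ΣzᵢKᵢ − 1 = 0.267 and g(1) = 1 − Σzᵢ/Kᵢ = -0.259, so a root lies in (0, 1).
Newton iteration, ψ⁰ = 0.44:
  ψ = 0.440: g = 0.0761, g' = -0.409 → ψ = 0.626
  ψ = 0.626: g = -0.0042, g' = -0.466 → ψ = 0.617
Converged at ψ = 0.617.
Then V = ψ·F = 0.6173·395.6 = 244.2 mol/h and L = F − V = 151.4 mol/h.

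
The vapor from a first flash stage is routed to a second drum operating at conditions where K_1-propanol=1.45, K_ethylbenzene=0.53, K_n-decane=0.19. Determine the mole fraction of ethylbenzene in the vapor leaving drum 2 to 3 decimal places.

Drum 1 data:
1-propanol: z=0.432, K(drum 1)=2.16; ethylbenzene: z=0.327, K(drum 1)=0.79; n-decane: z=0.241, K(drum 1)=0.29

Drum 1:
Let ψ₁ = V/F and solve Σ zᵢ(Kᵢ−1)/(1+ψ₁(Kᵢ−1)) = 0.
Check two-phase: ΣzᵢKᵢ = 1.261 > 1 and Σzᵢ/Kᵢ = 1.445 > 1, so g(0) = 0.261 > 0 and g(1) = -0.445 < 0.
Newton iteration, ψ₁⁰ = 0.31:
  ψ₁ = 0.310: g = 0.0757, g' = -0.531 → ψ₁ = 0.453
  ψ₁ = 0.453: g = 0.0005, g' = -0.531 → ψ₁ = 0.454
Converged at ψ₁ = 0.454.
Drum-1 compositions:
  1-propanol: x = 0.283, y = 0.611
  ethylbenzene: x = 0.361, y = 0.286
  n-decane: x = 0.356, y = 0.103
Drum-2 feed = drum-1 vapor: z₂ = (0.6114, 0.2855, 0.1031).
Drum 2:
Material balance + equilibrium reduce to Σ zᵢ(Kᵢ−1)/(1+ψ₂(Kᵢ−1)) = 0.
g(0) = ΣzᵢKᵢ − 1 = 0.057 and g(1) = 1 − Σzᵢ/Kᵢ = -0.503, so a root lies in (0, 1).
Iterate (Newton) starting at ψ₂ = 0.57:
  ψ₂ = 0.570: g = -0.1195, g' = -0.430 → ψ₂ = 0.292
  ψ₂ = 0.292: g = -0.0217, g' = -0.297 → ψ₂ = 0.219
  ψ₂ = 0.219: g = -0.0006, g' = -0.281 → ψ₂ = 0.217
Converged at ψ₂ = 0.217.
  1-propanol: x = 0.557, y = 0.808
  ethylbenzene: x = 0.318, y = 0.168
  n-decane: x = 0.125, y = 0.024

y_ethylbenzene (drum 2) = 0.168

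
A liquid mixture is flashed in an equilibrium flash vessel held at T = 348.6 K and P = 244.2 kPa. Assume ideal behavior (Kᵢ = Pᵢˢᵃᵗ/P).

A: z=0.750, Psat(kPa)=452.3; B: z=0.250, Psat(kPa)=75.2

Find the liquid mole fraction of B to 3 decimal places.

Raoult's law: Kᵢ = Pᵢˢᵃᵗ/P = Pᵢˢᵃᵗ/244.2.
  K_A = 452.3/244.2 = 1.85217, K_B = 75.2/244.2 = 0.30794
Rachford–Rice: g(V/F) = Σ zᵢ(Kᵢ−1)/(1+V/F(Kᵢ−1)) = 0.
Feasibility: ΣzᵢKᵢ = 1.466, Σzᵢ/Kᵢ = 1.217 — both > 1, two phases present.
Binary case is linear: z₁(K₁−1)(1+V/F(K₂−1)) + z₂(K₂−1)(1+V/F(K₁−1)) = 0
⇒ V/F = [z₁(K₁−1)+z₂(K₂−1)] / [−(K₁−1)(K₂−1)] = 0.4661/0.5897 = 0.790
Compositions from xᵢ = zᵢ/(1+V/F(Kᵢ−1)), yᵢ = Kᵢxᵢ:
  A: x = 0.448, y = 0.830
  B: x = 0.552, y = 0.170

x_B = 0.552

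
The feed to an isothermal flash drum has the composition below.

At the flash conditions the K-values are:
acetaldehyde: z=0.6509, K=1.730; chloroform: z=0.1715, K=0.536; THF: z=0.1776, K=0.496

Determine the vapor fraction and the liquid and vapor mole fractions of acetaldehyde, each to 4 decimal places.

ψ = 0.8640, x_acetaldehyde = 0.3991, y_acetaldehyde = 0.6905

Rachford–Rice: g(ψ) = Σ zᵢ(Kᵢ−1)/(1+ψ(Kᵢ−1)) = 0.
Feasibility: ΣzᵢKᵢ = 1.3061, Σzᵢ/Kᵢ = 1.0543 — both > 1, two phases present.
Newton iteration, ψ⁰ = 0.5:
  ψ = 0.5000: g = 0.12482, g' = -0.3294 → ψ = 0.8789
  ψ = 0.8789: g = -0.00563, g' = -0.3794 → ψ = 0.8641
  ψ = 0.8641: g = -0.00003, g' = -0.3749 → ψ = 0.8640
Converged at ψ = 0.8640.
Compositions from xᵢ = zᵢ/(1+ψ(Kᵢ−1)), yᵢ = Kᵢxᵢ:
  acetaldehyde: x = 0.3991, y = 0.6905
  chloroform: x = 0.2863, y = 0.1534
  THF: x = 0.3146, y = 0.1560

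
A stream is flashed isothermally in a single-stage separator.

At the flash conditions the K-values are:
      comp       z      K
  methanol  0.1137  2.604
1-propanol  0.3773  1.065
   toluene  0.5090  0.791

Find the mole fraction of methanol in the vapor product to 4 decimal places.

Iterate (Newton) starting at ψ = 0.48:
  ψ = 0.4800: g = 0.00858, g' = -0.1223 → ψ = 0.5501
  ψ = 0.5501: g = 0.00036, g' = -0.1124 → ψ = 0.5533
Converged at ψ = 0.5533.
Compositions from xᵢ = zᵢ/(1+ψ(Kᵢ−1)), yᵢ = Kᵢxᵢ:
  methanol: x = 0.0602, y = 0.1569
  1-propanol: x = 0.3642, y = 0.3879
  toluene: x = 0.5756, y = 0.4553

y_methanol = 0.1569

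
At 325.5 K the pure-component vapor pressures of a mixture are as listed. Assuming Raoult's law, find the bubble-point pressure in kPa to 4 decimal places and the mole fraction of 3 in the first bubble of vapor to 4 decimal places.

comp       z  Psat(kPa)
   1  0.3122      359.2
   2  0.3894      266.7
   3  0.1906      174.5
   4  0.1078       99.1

At the bubble point ψ → 0, so ΣzᵢKᵢ = 1 with Kᵢ = Pᵢˢᵃᵗ/P ⇒ P = ΣzᵢPᵢˢᵃᵗ.
P = 0.3122·359.2 + 0.3894·266.7 + 0.1906·174.5 + 0.1078·99.1 = 259.9379 kPa
yᵢ = zᵢPᵢˢᵃᵗ/P ⇒ y_3 = 0.1906·174.5/259.9379 = 0.1280

Pbub = 259.9379 kPa, y_3 = 0.1280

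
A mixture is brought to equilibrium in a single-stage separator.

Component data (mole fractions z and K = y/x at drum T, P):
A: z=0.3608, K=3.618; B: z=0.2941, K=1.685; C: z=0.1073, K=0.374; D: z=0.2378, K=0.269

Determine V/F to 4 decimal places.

Material balance + equilibrium reduce to Σ zᵢ(Kᵢ−1)/(1+V/F(Kᵢ−1)) = 0.
g(0) = ΣzᵢKᵢ − 1 = 0.9050 and g(1) = 1 − Σzᵢ/Kᵢ = -0.4452, so a root lies in (0, 1).
Newton–Raphson from V/F = 0.44:
  V/F = 0.4400: g = 0.24479, g' = -0.9717 → V/F = 0.6919
  V/F = 0.6919: g = 0.00243, g' = -1.0275 → V/F = 0.6943
Converged at V/F = 0.6943.

V/F = 0.6943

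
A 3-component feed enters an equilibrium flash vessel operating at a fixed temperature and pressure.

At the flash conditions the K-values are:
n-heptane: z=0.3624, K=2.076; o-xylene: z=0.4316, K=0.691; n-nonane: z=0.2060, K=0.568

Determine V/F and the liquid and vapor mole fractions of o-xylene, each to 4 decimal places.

Rachford–Rice: g(V/F) = Σ zᵢ(Kᵢ−1)/(1+V/F(Kᵢ−1)) = 0.
Check two-phase: ΣzᵢKᵢ = 1.1676 > 1 and Σzᵢ/Kᵢ = 1.1618 > 1, so g(0) = 0.1676 > 0 and g(1) = -0.1618 < 0.
Newton iteration, V/F⁰ = 0.5:
  V/F = 0.5000: g = -0.01771, g' = -0.2976 → V/F = 0.4405
  V/F = 0.4405: g = 0.00027, g' = -0.3070 → V/F = 0.4414
Converged at V/F = 0.4414.
Compositions from xᵢ = zᵢ/(1+V/F(Kᵢ−1)), yᵢ = Kᵢxᵢ:
  n-heptane: x = 0.2457, y = 0.5101
  o-xylene: x = 0.4998, y = 0.3453
  n-nonane: x = 0.2545, y = 0.1446

V/F = 0.4414, x_o-xylene = 0.4998, y_o-xylene = 0.3453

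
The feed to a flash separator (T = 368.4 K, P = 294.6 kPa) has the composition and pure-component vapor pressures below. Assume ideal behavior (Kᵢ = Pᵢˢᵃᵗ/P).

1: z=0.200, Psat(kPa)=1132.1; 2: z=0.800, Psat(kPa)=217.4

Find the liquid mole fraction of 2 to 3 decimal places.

x_2 = 0.916

Raoult's law: Kᵢ = Pᵢˢᵃᵗ/P = Pᵢˢᵃᵗ/294.6.
  K_1 = 1132.1/294.6 = 3.84284, K_2 = 217.4/294.6 = 0.73795
Rachford–Rice: g(ψ) = Σ zᵢ(Kᵢ−1)/(1+ψ(Kᵢ−1)) = 0.
g(0) = ΣzᵢKᵢ − 1 = 0.359 and g(1) = 1 − Σzᵢ/Kᵢ = -0.136, so a root lies in (0, 1).
Newton iteration, ψ⁰ = 0.44:
  ψ = 0.440: g = 0.0156, g' = -0.389 → ψ = 0.480
  ψ = 0.480: g = 0.0006, g' = -0.361 → ψ = 0.482
Converged at ψ = 0.482.
Compositions from xᵢ = zᵢ/(1+ψ(Kᵢ−1)), yᵢ = Kᵢxᵢ:
  1: x = 0.084, y = 0.324
  2: x = 0.916, y = 0.676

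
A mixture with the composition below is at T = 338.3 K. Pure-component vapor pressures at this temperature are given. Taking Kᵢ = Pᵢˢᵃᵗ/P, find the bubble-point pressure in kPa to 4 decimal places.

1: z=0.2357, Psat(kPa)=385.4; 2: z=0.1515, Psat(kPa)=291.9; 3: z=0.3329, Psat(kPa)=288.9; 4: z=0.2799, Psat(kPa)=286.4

At the bubble point ψ → 0, so ΣzᵢKᵢ = 1 with Kᵢ = Pᵢˢᵃᵗ/P ⇒ P = ΣzᵢPᵢˢᵃᵗ.
P = 0.2357·385.4 + 0.1515·291.9 + 0.3329·288.9 + 0.2799·286.4 = 311.3998 kPa

Pbub = 311.3998 kPa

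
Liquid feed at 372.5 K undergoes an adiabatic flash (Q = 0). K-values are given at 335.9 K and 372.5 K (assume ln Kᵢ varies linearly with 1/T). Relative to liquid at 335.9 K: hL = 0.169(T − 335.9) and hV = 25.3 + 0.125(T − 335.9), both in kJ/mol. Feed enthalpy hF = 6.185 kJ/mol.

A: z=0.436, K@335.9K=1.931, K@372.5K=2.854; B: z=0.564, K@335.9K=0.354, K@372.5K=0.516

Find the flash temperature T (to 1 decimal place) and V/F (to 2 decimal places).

T = 343.3 K, V/F = 0.20

Adiabatic flash: solve Rachford–Rice at each trial T, then check hF = ψ·hV(T) + (1−ψ)·hL(T).
  T = 335.9 K: K = (1.931, 0.354), RR gives ψ = 0.069, H_out = 1.749 kJ/mol
  T = 372.5 K: K = (2.854, 0.516), RR gives ψ = 0.597, H_out = 20.319 kJ/mol
  T = 354.2 K: K = (2.371, 0.432), RR gives ψ = 0.356, H_out = 11.807 kJ/mol
  T = 345.0 K: K = (2.145, 0.392), RR gives ψ = 0.224, H_out = 7.114 kJ/mol
  T = 340.4 K: K = (2.035, 0.372), RR gives ψ = 0.150, H_out = 4.523 kJ/mol
  T = 342.7 K: K = (2.090, 0.382), RR gives ψ = 0.188, H_out = 5.845 kJ/mol
Linear interpolation between T = 342.7 (H_out = 5.845) and T = 345.0 (H_out = 7.114) on hF = 6.185 gives T ≈ 343.3 K, at which ψ = 0.20.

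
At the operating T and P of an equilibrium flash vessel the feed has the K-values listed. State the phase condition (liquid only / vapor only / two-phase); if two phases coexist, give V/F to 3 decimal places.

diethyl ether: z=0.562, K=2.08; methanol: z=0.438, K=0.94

vapor only

ΣzᵢKᵢ = 1.581; Σzᵢ/Kᵢ = 0.736.
Since Σzᵢ/Kᵢ < 1 the mixture is above its dew point — single vapor phase.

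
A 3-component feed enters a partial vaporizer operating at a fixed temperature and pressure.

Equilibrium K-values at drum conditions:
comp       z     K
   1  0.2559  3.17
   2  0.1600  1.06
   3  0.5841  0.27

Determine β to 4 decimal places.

β = 0.1050

Newton–Raphson from β = 0.5:
  β = 0.5000: g = -0.39583, g' = -1.0497 → β = 0.1229
  β = 0.1229: g = -0.02050, g' = -1.1272 → β = 0.1047
  β = 0.1047: g = 0.00034, g' = -1.1656 → β = 0.1050
Converged at β = 0.1050.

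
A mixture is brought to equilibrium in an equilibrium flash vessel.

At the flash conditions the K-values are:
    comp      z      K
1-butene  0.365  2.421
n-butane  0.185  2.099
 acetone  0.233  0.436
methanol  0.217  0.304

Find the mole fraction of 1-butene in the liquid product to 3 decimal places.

Rachford–Rice: g(ψ) = Σ zᵢ(Kᵢ−1)/(1+ψ(Kᵢ−1)) = 0.
g(0) = ΣzᵢKᵢ − 1 = 0.440 and g(1) = 1 − Σzᵢ/Kᵢ = -0.487, so a root lies in (0, 1).
Newton iteration, ψ⁰ = 0.5:
  ψ = 0.500: g = 0.0198, g' = -0.736 → ψ = 0.527
Converged at ψ = 0.527.
Compositions from xᵢ = zᵢ/(1+ψ(Kᵢ−1)), yᵢ = Kᵢxᵢ:
  1-butene: x = 0.209, y = 0.505
  n-butane: x = 0.117, y = 0.246
  acetone: x = 0.331, y = 0.145
  methanol: x = 0.343, y = 0.104

x_1-butene = 0.209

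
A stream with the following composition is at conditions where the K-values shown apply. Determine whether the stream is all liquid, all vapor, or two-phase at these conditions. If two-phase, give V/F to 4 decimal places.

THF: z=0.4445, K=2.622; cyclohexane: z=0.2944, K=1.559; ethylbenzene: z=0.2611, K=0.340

two-phase, V/F = 0.8758

ΣzᵢKᵢ = 1.7132; Σzᵢ/Kᵢ = 1.1263.
Both exceed 1, so a two-phase solution exists.
Newton–Raphson from ψ = 0.5:
  ψ = 0.5000: g = 0.26953, g' = -0.6661 → ψ = 0.9046
  ψ = 0.9046: g = -0.02615, g' = -0.9332 → ψ = 0.8766
  ψ = 0.8766: g = -0.00075, g' = -0.8812 → ψ = 0.8758
Converged at ψ = 0.8758.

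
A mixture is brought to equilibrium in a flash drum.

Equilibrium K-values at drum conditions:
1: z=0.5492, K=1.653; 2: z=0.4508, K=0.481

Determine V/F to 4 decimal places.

V/F = 0.3678

Rachford–Rice: g(V/F) = Σ zᵢ(Kᵢ−1)/(1+V/F(Kᵢ−1)) = 0.
g(0) = ΣzᵢKᵢ − 1 = 0.1247 and g(1) = 1 − Σzᵢ/Kᵢ = -0.2695, so a root lies in (0, 1).
Binary case is linear: z₁(K₁−1)(1+V/F(K₂−1)) + z₂(K₂−1)(1+V/F(K₁−1)) = 0
⇒ V/F = [z₁(K₁−1)+z₂(K₂−1)] / [−(K₁−1)(K₂−1)] = 0.12466/0.33891 = 0.3678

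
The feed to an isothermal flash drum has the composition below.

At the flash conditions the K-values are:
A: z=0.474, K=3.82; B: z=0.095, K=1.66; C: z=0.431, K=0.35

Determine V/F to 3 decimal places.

V/F = 0.679

Rachford–Rice: g(V/F) = Σ zᵢ(Kᵢ−1)/(1+V/F(Kᵢ−1)) = 0.
g(0) = ΣzᵢKᵢ − 1 = 1.119 and g(1) = 1 − Σzᵢ/Kᵢ = -0.413, so a root lies in (0, 1).
Newton–Raphson from V/F = 0.5:
  V/F = 0.500: g = 0.1867, g' = -1.072 → V/F = 0.674
  V/F = 0.674: g = 0.0054, g' = -1.045 → V/F = 0.679
Converged at V/F = 0.679.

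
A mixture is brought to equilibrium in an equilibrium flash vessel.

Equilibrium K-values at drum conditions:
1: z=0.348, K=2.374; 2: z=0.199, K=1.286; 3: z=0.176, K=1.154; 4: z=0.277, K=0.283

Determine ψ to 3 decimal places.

Rachford–Rice: g(ψ) = Σ zᵢ(Kᵢ−1)/(1+ψ(Kᵢ−1)) = 0.
g(0) = ΣzᵢKᵢ − 1 = 0.364 and g(1) = 1 − Σzᵢ/Kᵢ = -0.433, so a root lies in (0, 1).
Newton–Raphson from ψ = 0.5:
  ψ = 0.500: g = 0.0488, g' = -0.593 → ψ = 0.582
  ψ = 0.582: g = -0.0017, g' = -0.638 → ψ = 0.580
Converged at ψ = 0.580.

ψ = 0.580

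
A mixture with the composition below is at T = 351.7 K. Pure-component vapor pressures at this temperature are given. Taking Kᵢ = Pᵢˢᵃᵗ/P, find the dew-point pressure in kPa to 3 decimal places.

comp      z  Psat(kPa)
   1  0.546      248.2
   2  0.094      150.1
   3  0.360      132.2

At the dew point ψ → 1, so Σzᵢ/Kᵢ = 1 with Kᵢ = Pᵢˢᵃᵗ/P ⇒ 1/P = Σzᵢ/Pᵢˢᵃᵗ.
1/P = 0.546/248.2 + 0.094/150.1 + 0.360/132.2 = 0.005549 ⇒ P = 180.205 kPa

Pdew = 180.205 kPa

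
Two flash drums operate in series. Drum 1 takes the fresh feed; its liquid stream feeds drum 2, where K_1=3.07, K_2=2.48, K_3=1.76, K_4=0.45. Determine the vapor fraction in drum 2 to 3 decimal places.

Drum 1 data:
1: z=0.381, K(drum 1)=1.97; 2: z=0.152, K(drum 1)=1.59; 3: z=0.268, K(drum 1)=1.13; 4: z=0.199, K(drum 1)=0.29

V/F (drum 2) = 0.695

Drum 1:
Rachford–Rice: g(ψ₁) = Σ zᵢ(Kᵢ−1)/(1+ψ₁(Kᵢ−1)) = 0.
g(0) = ΣzᵢKᵢ − 1 = 0.353 and g(1) = 1 − Σzᵢ/Kᵢ = -0.212, so a root lies in (0, 1).
Newton iteration, ψ₁⁰ = 0.61:
  ψ₁ = 0.610: g = 0.0812, g' = -0.486 → ψ₁ = 0.777
  ψ₁ = 0.777: g = -0.0113, g' = -0.644 → ψ₁ = 0.759
Converged at ψ₁ = 0.759.
Drum-1 compositions:
  1: x = 0.219, y = 0.432
  2: x = 0.105, y = 0.167
  3: x = 0.244, y = 0.276
  4: x = 0.432, y = 0.125
Drum-2 feed = drum-1 liquid: z₂ = (0.2194, 0.1050, 0.2439, 0.4317).
Drum 2:
Material balance + equilibrium reduce to Σ zᵢ(Kᵢ−1)/(1+ψ₂(Kᵢ−1)) = 0.
Check two-phase: ΣzᵢKᵢ = 1.558 > 1 and Σzᵢ/Kᵢ = 1.212 > 1, so g(0) = 0.558 > 0 and g(1) = -0.212 < 0.
Newton–Raphson from ψ₂ = 0.5:
  ψ₂ = 0.500: g = 0.1193, g' = -0.625 → ψ₂ = 0.691
  ψ₂ = 0.691: g = 0.0024, g' = -0.616 → ψ₂ = 0.695
Converged at ψ₂ = 0.695.
  1: x = 0.090, y = 0.276
  2: x = 0.052, y = 0.128
  3: x = 0.160, y = 0.281
  4: x = 0.699, y = 0.314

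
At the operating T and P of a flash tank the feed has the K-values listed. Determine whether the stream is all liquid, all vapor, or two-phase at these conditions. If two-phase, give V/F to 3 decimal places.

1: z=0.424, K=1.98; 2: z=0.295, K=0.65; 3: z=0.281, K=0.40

two-phase, V/F = 0.300

ΣzᵢKᵢ = 1.144; Σzᵢ/Kᵢ = 1.370.
Both exceed 1, so a two-phase solution exists.
Let ψ = V/F and solve Σ zᵢ(Kᵢ−1)/(1+ψ(Kᵢ−1)) = 0.
Newton–Raphson from ψ = 0.5:
  ψ = 0.500: g = -0.0871, g' = -0.443 → ψ = 0.303
  ψ = 0.303: g = -0.0013, g' = -0.438 → ψ = 0.300
Converged at ψ = 0.300.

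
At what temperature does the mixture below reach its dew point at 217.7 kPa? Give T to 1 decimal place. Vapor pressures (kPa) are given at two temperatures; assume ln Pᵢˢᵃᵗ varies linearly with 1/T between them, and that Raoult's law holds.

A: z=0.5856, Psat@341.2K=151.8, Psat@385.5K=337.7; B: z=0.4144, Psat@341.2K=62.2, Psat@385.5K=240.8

T = 372.8 K

Dew-point temperature: Σzᵢ·P/Pᵢˢᵃᵗ(T) = 1. Interpolate ln Pᵢˢᵃᵗ = aᵢ + bᵢ/T.
  T = 341.2 K: ΣzᵢP/Pᵢˢᵃᵗ = 2.2902
  T = 385.5 K: ΣzᵢP/Pᵢˢᵃᵗ = 0.7522
  T = 363.4 K: ΣzᵢP/Pᵢˢᵃᵗ = 1.2553
  T = 374.4 K: ΣzᵢP/Pᵢˢᵃᵗ = 0.9635
  T = 368.9 K: ΣzᵢP/Pᵢˢᵃᵗ = 1.0970
  T = 371.6 K: ΣzᵢP/Pᵢˢᵃᵗ = 1.0286
Interpolating between 371.6 K and 374.4 K gives T ≈ 372.8 K.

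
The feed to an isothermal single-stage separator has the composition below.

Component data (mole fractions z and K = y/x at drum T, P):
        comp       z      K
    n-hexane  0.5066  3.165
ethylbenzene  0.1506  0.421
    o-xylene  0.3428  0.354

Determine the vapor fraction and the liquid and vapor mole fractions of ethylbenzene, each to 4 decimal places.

Let ψ = V/F and solve Σ zᵢ(Kᵢ−1)/(1+ψ(Kᵢ−1)) = 0.
Check two-phase: ΣzᵢKᵢ = 1.7881 > 1 and Σzᵢ/Kᵢ = 1.4861 > 1, so g(0) = 0.7881 > 0 and g(1) = -0.4861 < 0.
Iterate (Newton) starting at ψ = 0.38:
  ψ = 0.3800: g = 0.19645, g' = -1.0490 → ψ = 0.5673
  ψ = 0.5673: g = 0.01286, g' = -0.9467 → ψ = 0.5809
Converged at ψ = 0.5809.
Compositions from xᵢ = zᵢ/(1+ψ(Kᵢ−1)), yᵢ = Kᵢxᵢ:
  n-hexane: x = 0.2244, y = 0.7102
  ethylbenzene: x = 0.2269, y = 0.0955
  o-xylene: x = 0.5487, y = 0.1942

ψ = 0.5809, x_ethylbenzene = 0.2269, y_ethylbenzene = 0.0955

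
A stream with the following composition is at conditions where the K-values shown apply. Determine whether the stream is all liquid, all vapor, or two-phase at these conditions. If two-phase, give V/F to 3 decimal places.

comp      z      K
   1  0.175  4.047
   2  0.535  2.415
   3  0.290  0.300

ΣzᵢKᵢ = 2.087; Σzᵢ/Kᵢ = 1.231.
Both exceed 1, so a two-phase solution exists.
Material balance + equilibrium reduce to Σ zᵢ(Kᵢ−1)/(1+ψ(Kᵢ−1)) = 0.
Newton iteration, ψ⁰ = 0.5:
  ψ = 0.500: g = 0.3423, g' = -0.959 → ψ = 0.857
  ψ = 0.857: g = -0.0176, g' = -1.231 → ψ = 0.843
Converged at ψ = 0.843.

two-phase, V/F = 0.843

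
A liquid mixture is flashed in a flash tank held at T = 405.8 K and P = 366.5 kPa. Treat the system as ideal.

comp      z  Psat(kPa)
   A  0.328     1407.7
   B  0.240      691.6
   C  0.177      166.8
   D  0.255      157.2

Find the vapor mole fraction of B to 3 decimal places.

Raoult's law: Kᵢ = Pᵢˢᵃᵗ/P = Pᵢˢᵃᵗ/366.5.
  K_A = 1407.7/366.5 = 3.84093, K_B = 691.6/366.5 = 1.88704, K_C = 166.8/366.5 = 0.45512, K_D = 157.2/366.5 = 0.42892
Rachford–Rice: g(V/F) = Σ zᵢ(Kᵢ−1)/(1+V/F(Kᵢ−1)) = 0.
Feasibility: ΣzᵢKᵢ = 1.903, Σzᵢ/Kᵢ = 1.196 — both > 1, two phases present.
Iterate (Newton) starting at V/F = 0.55:
  V/F = 0.550: g = 0.1567, g' = -0.772 → V/F = 0.753
  V/F = 0.753: g = 0.0055, g' = -0.744 → V/F = 0.760
Converged at V/F = 0.760.
Compositions from xᵢ = zᵢ/(1+V/F(Kᵢ−1)), yᵢ = Kᵢxᵢ:
  A: x = 0.104, y = 0.399
  B: x = 0.143, y = 0.270
  C: x = 0.302, y = 0.138
  D: x = 0.451, y = 0.193

y_B = 0.270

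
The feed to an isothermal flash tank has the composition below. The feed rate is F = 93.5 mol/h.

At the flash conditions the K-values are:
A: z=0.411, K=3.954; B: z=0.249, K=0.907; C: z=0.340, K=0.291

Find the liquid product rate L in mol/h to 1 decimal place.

L = 38.0 mol/h

Let ψ = V/F and solve Σ zᵢ(Kᵢ−1)/(1+ψ(Kᵢ−1)) = 0.
Feasibility: ΣzᵢKᵢ = 1.950, Σzᵢ/Kᵢ = 1.547 — both > 1, two phases present.
Newton–Raphson from ψ = 0.56:
  ψ = 0.560: g = 0.0332, g' = -0.982 → ψ = 0.594
Converged at ψ = 0.594.
Then V = ψ·F = 0.5938·93.5 = 55.5 mol/h and L = F − V = 38.0 mol/h.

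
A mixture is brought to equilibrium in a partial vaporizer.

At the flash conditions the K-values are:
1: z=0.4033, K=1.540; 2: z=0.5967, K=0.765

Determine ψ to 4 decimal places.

Let ψ = V/F and solve Σ zᵢ(Kᵢ−1)/(1+ψ(Kᵢ−1)) = 0.
Check two-phase: ΣzᵢKᵢ = 1.0776 > 1 and Σzᵢ/Kᵢ = 1.0419 > 1, so g(0) = 0.0776 > 0 and g(1) = -0.0419 < 0.
Binary case is linear: z₁(K₁−1)(1+ψ(K₂−1)) + z₂(K₂−1)(1+ψ(K₁−1)) = 0
⇒ ψ = [z₁(K₁−1)+z₂(K₂−1)] / [−(K₁−1)(K₂−1)] = 0.07756/0.12690 = 0.6112

ψ = 0.6112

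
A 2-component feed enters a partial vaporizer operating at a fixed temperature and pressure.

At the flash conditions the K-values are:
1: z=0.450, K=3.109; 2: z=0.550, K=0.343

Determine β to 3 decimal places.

β = 0.424

Material balance + equilibrium reduce to Σ zᵢ(Kᵢ−1)/(1+β(Kᵢ−1)) = 0.
g(0) = ΣzᵢKᵢ − 1 = 0.588 and g(1) = 1 − Σzᵢ/Kᵢ = -0.748, so a root lies in (0, 1).
Newton iteration, β⁰ = 0.5:
  β = 0.500: g = -0.0762, g' = -1.001 → β = 0.424
Converged at β = 0.424.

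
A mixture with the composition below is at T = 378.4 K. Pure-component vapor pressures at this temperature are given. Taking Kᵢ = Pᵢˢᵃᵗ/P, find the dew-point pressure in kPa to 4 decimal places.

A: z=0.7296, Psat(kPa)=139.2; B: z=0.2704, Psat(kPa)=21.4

Pdew = 55.9381 kPa

At the dew point ψ → 1, so Σzᵢ/Kᵢ = 1 with Kᵢ = Pᵢˢᵃᵗ/P ⇒ 1/P = Σzᵢ/Pᵢˢᵃᵗ.
1/P = 0.7296/139.2 + 0.2704/21.4 = 0.0178769 ⇒ P = 55.9381 kPa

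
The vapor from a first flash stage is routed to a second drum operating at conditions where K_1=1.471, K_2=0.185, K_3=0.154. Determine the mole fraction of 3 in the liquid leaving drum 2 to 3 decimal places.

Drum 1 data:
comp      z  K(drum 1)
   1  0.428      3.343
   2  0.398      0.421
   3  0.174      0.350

x_3 (drum 2) = 0.101

Drum 1:
Let ψ₁ = V/F and solve Σ zᵢ(Kᵢ−1)/(1+ψ₁(Kᵢ−1)) = 0.
g(0) = ΣzᵢKᵢ − 1 = 0.659 and g(1) = 1 − Σzᵢ/Kᵢ = -0.571, so a root lies in (0, 1).
Newton iteration, ψ₁⁰ = 0.5:
  ψ₁ = 0.500: g = -0.0301, g' = -0.924 → ψ₁ = 0.467
  ψ₁ = 0.467: g = 0.0002, g' = -0.938 → ψ₁ = 0.468
Converged at ψ₁ = 0.468.
Drum-1 compositions:
  1: x = 0.204, y = 0.683
  2: x = 0.546, y = 0.230
  3: x = 0.250, y = 0.087
Drum-2 feed = drum-1 vapor: z₂ = (0.6827, 0.2298, 0.0875).
Drum 2:
Let ψ₂ = V/F and solve Σ zᵢ(Kᵢ−1)/(1+ψ₂(Kᵢ−1)) = 0.
Feasibility: ΣzᵢKᵢ = 1.060, Σzᵢ/Kᵢ = 2.274 — both > 1, two phases present.
Newton iteration, ψ₂⁰ = 0.53:
  ψ₂ = 0.530: g = -0.2065, g' = -0.776 → ψ₂ = 0.264
  ψ₂ = 0.264: g = -0.0478, g' = -0.471 → ψ₂ = 0.162
  ψ₂ = 0.162: g = -0.0029, g' = -0.418 → ψ₂ = 0.155
Converged at ψ₂ = 0.155.
  1: x = 0.636, y = 0.936
  2: x = 0.263, y = 0.049
  3: x = 0.101, y = 0.016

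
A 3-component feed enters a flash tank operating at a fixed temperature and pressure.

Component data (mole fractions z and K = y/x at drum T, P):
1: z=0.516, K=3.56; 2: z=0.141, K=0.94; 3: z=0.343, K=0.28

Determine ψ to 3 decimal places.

Let ψ = V/F and solve Σ zᵢ(Kᵢ−1)/(1+ψ(Kᵢ−1)) = 0.
Feasibility: ΣzᵢKᵢ = 2.066, Σzᵢ/Kᵢ = 1.520 — both > 1, two phases present.
Newton–Raphson from ψ = 0.5:
  ψ = 0.500: g = 0.1848, g' = -1.085 → ψ = 0.670
  ψ = 0.670: g = 0.0003, g' = -1.123 → ψ = 0.671
Converged at ψ = 0.671.

ψ = 0.671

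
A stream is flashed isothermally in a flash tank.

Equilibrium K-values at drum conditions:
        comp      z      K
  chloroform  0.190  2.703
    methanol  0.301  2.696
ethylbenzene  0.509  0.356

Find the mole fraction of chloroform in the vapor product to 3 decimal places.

Rachford–Rice: g(ψ) = Σ zᵢ(Kᵢ−1)/(1+ψ(Kᵢ−1)) = 0.
g(0) = ΣzᵢKᵢ − 1 = 0.506 and g(1) = 1 − Σzᵢ/Kᵢ = -0.612, so a root lies in (0, 1).
Iterate (Newton) starting at ψ = 0.65:
  ψ = 0.650: g = -0.1674, g' = -0.945 → ψ = 0.473
  ψ = 0.473: g = -0.0087, g' = -0.872 → ψ = 0.463
Converged at ψ = 0.463.
Compositions from xᵢ = zᵢ/(1+ψ(Kᵢ−1)), yᵢ = Kᵢxᵢ:
  chloroform: x = 0.106, y = 0.287
  methanol: x = 0.169, y = 0.455
  ethylbenzene: x = 0.725, y = 0.258

y_chloroform = 0.287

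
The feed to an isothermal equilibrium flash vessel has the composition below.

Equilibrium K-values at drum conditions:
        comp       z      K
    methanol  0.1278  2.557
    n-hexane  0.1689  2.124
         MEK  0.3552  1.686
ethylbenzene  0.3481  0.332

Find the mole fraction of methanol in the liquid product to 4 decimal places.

x_methanol = 0.0660

Let ψ = V/F and solve Σ zᵢ(Kᵢ−1)/(1+ψ(Kᵢ−1)) = 0.
g(0) = ΣzᵢKᵢ − 1 = 0.4000 and g(1) = 1 − Σzᵢ/Kᵢ = -0.3887, so a root lies in (0, 1).
Newton iteration, ψ⁰ = 0.49:
  ψ = 0.4900: g = 0.07198, g' = -0.6253 → ψ = 0.6051
  ψ = 0.6051: g = -0.00265, g' = -0.6788 → ψ = 0.6012
Converged at ψ = 0.6012.
Compositions from xᵢ = zᵢ/(1+ψ(Kᵢ−1)), yᵢ = Kᵢxᵢ:
  methanol: x = 0.0660, y = 0.1688
  n-hexane: x = 0.1008, y = 0.2141
  MEK: x = 0.2515, y = 0.4240
  ethylbenzene: x = 0.5817, y = 0.1931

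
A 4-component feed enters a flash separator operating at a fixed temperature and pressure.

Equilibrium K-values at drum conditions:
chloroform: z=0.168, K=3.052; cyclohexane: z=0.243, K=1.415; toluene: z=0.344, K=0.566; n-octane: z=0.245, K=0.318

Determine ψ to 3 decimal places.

Newton–Raphson from ψ = 0.5:
  ψ = 0.500: g = -0.1906, g' = -0.569 → ψ = 0.165
  ψ = 0.165: g = 0.0027, g' = -0.651 → ψ = 0.169
Converged at ψ = 0.169.

ψ = 0.169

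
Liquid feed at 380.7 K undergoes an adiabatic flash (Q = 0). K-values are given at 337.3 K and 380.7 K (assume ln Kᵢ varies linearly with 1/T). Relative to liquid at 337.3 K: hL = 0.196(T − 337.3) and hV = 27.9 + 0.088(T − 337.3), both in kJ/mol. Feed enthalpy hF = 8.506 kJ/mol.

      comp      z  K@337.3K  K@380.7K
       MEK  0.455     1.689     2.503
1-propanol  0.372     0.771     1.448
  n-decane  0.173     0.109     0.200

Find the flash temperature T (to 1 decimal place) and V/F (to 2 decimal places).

T = 340.5 K, V/F = 0.29

Adiabatic flash: solve Rachford–Rice at each trial T, then check hF = ψ·hV(T) + (1−ψ)·hL(T).
  T = 337.3 K: K = (1.689, 0.771, 0.109), RR gives ψ = 0.197, H_out = 5.486 kJ/mol
  T = 380.7 K: K = (2.503, 1.448, 0.200), RR gives ψ = 0.841, H_out = 28.031 kJ/mol
  T = 359.0 K: K = (2.081, 1.077, 0.150), RR gives ψ = 0.635, H_out = 20.472 kJ/mol
  T = 348.1 K: K = (1.880, 0.915, 0.129), RR gives ψ = 0.461, H_out = 14.442 kJ/mol
  T = 342.7 K: K = (1.783, 0.841, 0.119), RR gives ψ = 0.343, H_out = 10.421 kJ/mol
  T = 340.0 K: K = (1.736, 0.806, 0.114), RR gives ψ = 0.273, H_out = 8.079 kJ/mol
  T = 341.4 K: K = (1.760, 0.824, 0.116), RR gives ψ = 0.310, H_out = 9.323 kJ/mol
Linear interpolation between T = 340.0 (H_out = 8.079) and T = 341.4 (H_out = 9.323) on hF = 8.506 gives T ≈ 340.5 K, at which ψ = 0.29.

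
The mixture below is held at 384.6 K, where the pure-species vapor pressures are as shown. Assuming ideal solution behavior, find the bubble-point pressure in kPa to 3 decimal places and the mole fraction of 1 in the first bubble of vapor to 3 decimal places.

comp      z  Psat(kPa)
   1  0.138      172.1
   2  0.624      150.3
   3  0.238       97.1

At the bubble point ψ → 0, so ΣzᵢKᵢ = 1 with Kᵢ = Pᵢˢᵃᵗ/P ⇒ P = ΣzᵢPᵢˢᵃᵗ.
P = 0.138·172.1 + 0.624·150.3 + 0.238·97.1 = 140.647 kPa
yᵢ = zᵢPᵢˢᵃᵗ/P ⇒ y_1 = 0.138·172.1/140.647 = 0.169

Pbub = 140.647 kPa, y_1 = 0.169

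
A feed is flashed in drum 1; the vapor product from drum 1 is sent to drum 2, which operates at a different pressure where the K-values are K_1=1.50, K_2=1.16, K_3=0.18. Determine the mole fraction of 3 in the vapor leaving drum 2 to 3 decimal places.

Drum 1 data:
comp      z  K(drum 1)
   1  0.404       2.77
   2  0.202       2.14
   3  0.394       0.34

y_3 (drum 2) = 0.057

Drum 1:
Iterate (Newton) starting at ψ₁ = 0.61:
  ψ₁ = 0.610: g = 0.0444, g' = -0.865 → ψ₁ = 0.661
Converged at ψ₁ = 0.661.
Drum-1 compositions:
  1: x = 0.186, y = 0.516
  2: x = 0.115, y = 0.247
  3: x = 0.699, y = 0.237
Drum-2 feed = drum-1 vapor: z₂ = (0.5159, 0.2466, 0.2375).
Drum 2:
Let ψ₂ = V/F and solve Σ zᵢ(Kᵢ−1)/(1+ψ₂(Kᵢ−1)) = 0.
Check two-phase: ΣzᵢKᵢ = 1.103 > 1 and Σzᵢ/Kᵢ = 1.876 > 1, so g(0) = 0.103 > 0 and g(1) = -0.876 < 0.
Newton iteration, ψ₂⁰ = 0.65:
  ψ₂ = 0.650: g = -0.1866, g' = -0.811 → ψ₂ = 0.420
  ψ₂ = 0.420: g = -0.0468, g' = -0.465 → ψ₂ = 0.319
  ψ₂ = 0.319: g = -0.0038, g' = -0.395 → ψ₂ = 0.310
  ψ₂ = 0.310: g = -0.0000, g' = -0.389 → ψ₂ = 0.309
Converged at ψ₂ = 0.309.
  1: x = 0.447, y = 0.670
  2: x = 0.235, y = 0.273
  3: x = 0.318, y = 0.057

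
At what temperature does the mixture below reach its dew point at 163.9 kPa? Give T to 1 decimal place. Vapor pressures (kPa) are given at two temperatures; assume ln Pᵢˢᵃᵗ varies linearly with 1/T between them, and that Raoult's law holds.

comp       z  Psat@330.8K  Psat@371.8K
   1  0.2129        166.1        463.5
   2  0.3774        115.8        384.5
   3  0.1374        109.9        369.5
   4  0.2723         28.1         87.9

Dew-point temperature: Σzᵢ·P/Pᵢˢᵃᵗ(T) = 1. Interpolate ln Pᵢˢᵃᵗ = aᵢ + bᵢ/T.
  T = 330.8 K: ΣzᵢP/Pᵢˢᵃᵗ = 2.5374
  T = 371.8 K: ΣzᵢP/Pᵢˢᵃᵗ = 0.8048
  T = 351.3 K: ΣzᵢP/Pᵢˢᵃᵗ = 1.3816
  T = 361.6 K: ΣzᵢP/Pᵢˢᵃᵗ = 1.0450
  T = 366.7 K: ΣzᵢP/Pᵢˢᵃᵗ = 0.9154
  T = 364.1 K: ΣzᵢP/Pᵢˢᵃᵗ = 0.9789
Interpolating between 361.6 K and 364.1 K gives T ≈ 363.3 K.

T = 363.3 K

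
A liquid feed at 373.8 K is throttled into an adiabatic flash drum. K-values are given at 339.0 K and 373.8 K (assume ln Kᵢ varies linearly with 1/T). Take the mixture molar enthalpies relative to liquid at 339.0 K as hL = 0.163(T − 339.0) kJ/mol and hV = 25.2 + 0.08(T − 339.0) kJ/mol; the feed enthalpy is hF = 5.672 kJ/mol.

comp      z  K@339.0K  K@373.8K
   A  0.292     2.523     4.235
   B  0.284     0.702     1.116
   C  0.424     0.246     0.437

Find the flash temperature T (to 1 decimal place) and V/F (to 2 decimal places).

Adiabatic flash: solve Rachford–Rice at each trial T, then check hF = ψ·hV(T) + (1−ψ)·hL(T).
  T = 339.0 K: K = (2.523, 0.702, 0.246), RR gives ψ = 0.044, H_out = 1.119 kJ/mol
  T = 373.8 K: K = (4.235, 1.116, 0.437), RR gives ψ = 0.587, H_out = 18.774 kJ/mol
  T = 356.4 K: K = (3.310, 0.895, 0.333), RR gives ψ = 0.317, H_out = 10.357 kJ/mol
  T = 347.7 K: K = (2.900, 0.795, 0.287), RR gives ψ = 0.187, H_out = 5.997 kJ/mol
  T = 343.4 K: K = (2.709, 0.748, 0.266), RR gives ψ = 0.119, H_out = 3.678 kJ/mol
  T = 345.5 K: K = (2.801, 0.771, 0.276), RR gives ψ = 0.153, H_out = 4.829 kJ/mol
Linear interpolation between T = 345.5 (H_out = 4.829) and T = 347.7 (H_out = 5.997) on hF = 5.672 gives T ≈ 347.1 K, at which ψ = 0.18.

T = 347.1 K, V/F = 0.18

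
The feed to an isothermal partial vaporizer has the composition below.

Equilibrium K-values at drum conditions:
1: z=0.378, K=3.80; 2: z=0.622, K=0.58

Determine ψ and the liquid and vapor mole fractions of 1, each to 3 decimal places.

ψ = 0.678, x_1 = 0.130, y_1 = 0.496

Rachford–Rice: g(ψ) = Σ zᵢ(Kᵢ−1)/(1+ψ(Kᵢ−1)) = 0.
Check two-phase: ΣzᵢKᵢ = 1.797 > 1 and Σzᵢ/Kᵢ = 1.172 > 1, so g(0) = 0.797 > 0 and g(1) = -0.172 < 0.
Newton–Raphson from ψ = 0.5:
  ψ = 0.500: g = 0.1103, g' = -0.690 → ψ = 0.660
  ψ = 0.660: g = 0.0103, g' = -0.575 → ψ = 0.678
Converged at ψ = 0.678.
Compositions from xᵢ = zᵢ/(1+ψ(Kᵢ−1)), yᵢ = Kᵢxᵢ:
  1: x = 0.130, y = 0.496
  2: x = 0.870, y = 0.504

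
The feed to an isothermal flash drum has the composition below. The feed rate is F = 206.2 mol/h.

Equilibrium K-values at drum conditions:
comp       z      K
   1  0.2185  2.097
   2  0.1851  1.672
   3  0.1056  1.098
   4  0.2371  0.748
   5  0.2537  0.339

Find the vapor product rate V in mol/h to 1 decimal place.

Material balance + equilibrium reduce to Σ zᵢ(Kᵢ−1)/(1+ψ(Kᵢ−1)) = 0.
g(0) = ΣzᵢKᵢ − 1 = 0.1470 and g(1) = 1 − Σzᵢ/Kᵢ = -0.3764, so a root lies in (0, 1).
Newton–Raphson from ψ = 0.46:
  ψ = 0.4600: g = -0.04432, g' = -0.4140 → ψ = 0.3529
  ψ = 0.3529: g = -0.00097, g' = -0.3989 → ψ = 0.3505
Converged at ψ = 0.3505.
Then V = ψ·F = 0.3505·206.2 = 72.3 mol/h and L = F − V = 133.9 mol/h.

V = 72.3 mol/h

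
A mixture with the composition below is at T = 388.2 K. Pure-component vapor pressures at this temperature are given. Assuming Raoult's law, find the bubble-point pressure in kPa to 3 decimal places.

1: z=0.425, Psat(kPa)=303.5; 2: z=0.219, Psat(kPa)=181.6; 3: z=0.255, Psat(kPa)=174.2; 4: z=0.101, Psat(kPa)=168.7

Pbub = 230.218 kPa

At the bubble point ψ → 0, so ΣzᵢKᵢ = 1 with Kᵢ = Pᵢˢᵃᵗ/P ⇒ P = ΣzᵢPᵢˢᵃᵗ.
P = 0.425·303.5 + 0.219·181.6 + 0.255·174.2 + 0.101·168.7 = 230.218 kPa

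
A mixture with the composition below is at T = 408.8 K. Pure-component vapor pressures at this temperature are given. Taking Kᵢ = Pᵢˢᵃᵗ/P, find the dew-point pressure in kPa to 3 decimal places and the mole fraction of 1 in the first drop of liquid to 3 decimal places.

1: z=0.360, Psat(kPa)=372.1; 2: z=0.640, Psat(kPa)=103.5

At the dew point ψ → 1, so Σzᵢ/Kᵢ = 1 with Kᵢ = Pᵢˢᵃᵗ/P ⇒ 1/P = Σzᵢ/Pᵢˢᵃᵗ.
1/P = 0.360/372.1 + 0.640/103.5 = 0.007151 ⇒ P = 139.839 kPa
xᵢ = zᵢP/Pᵢˢᵃᵗ ⇒ x_1 = 0.360·139.839/372.1 = 0.135

Pdew = 139.839 kPa, x_1 = 0.135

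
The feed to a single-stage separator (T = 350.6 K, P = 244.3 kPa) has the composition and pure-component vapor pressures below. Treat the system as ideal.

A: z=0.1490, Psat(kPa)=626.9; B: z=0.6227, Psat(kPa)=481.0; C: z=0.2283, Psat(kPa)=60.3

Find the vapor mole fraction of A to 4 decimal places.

Raoult's law: Kᵢ = Pᵢˢᵃᵗ/P = Pᵢˢᵃᵗ/244.3.
  K_A = 626.9/244.3 = 2.566107, K_B = 481.0/244.3 = 1.968891, K_C = 60.3/244.3 = 0.246828
Newton iteration, V/F⁰ = 0.5:
  V/F = 0.5000: g = 0.26149, g' = -0.7135 → V/F = 0.8665
  V/F = 0.8665: g = -0.06802, g' = -1.3118 → V/F = 0.8147
  V/F = 0.8147: g = -0.00525, g' = -1.1204 → V/F = 0.8100
  V/F = 0.8100: g = -0.00003, g' = -1.1062 → V/F = 0.8099
Converged at V/F = 0.8099.
Compositions from xᵢ = zᵢ/(1+V/F(Kᵢ−1)), yᵢ = Kᵢxᵢ:
  A: x = 0.0657, y = 0.1686
  B: x = 0.3489, y = 0.6870
  C: x = 0.5854, y = 0.1445

y_A = 0.1686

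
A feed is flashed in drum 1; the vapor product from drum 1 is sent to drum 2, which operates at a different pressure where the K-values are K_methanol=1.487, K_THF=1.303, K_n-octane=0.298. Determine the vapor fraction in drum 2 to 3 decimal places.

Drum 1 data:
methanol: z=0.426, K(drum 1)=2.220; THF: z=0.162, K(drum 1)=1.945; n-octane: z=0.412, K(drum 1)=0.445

Drum 1:
Let ψ₁ = V/F and solve Σ zᵢ(Kᵢ−1)/(1+ψ₁(Kᵢ−1)) = 0.
Feasibility: ΣzᵢKᵢ = 1.444, Σzᵢ/Kᵢ = 1.201 — both > 1, two phases present.
Newton iteration, ψ₁⁰ = 0.5:
  ψ₁ = 0.500: g = 0.1103, g' = -0.554 → ψ₁ = 0.699
  ψ₁ = 0.699: g = -0.0008, g' = -0.576 → ψ₁ = 0.697
Converged at ψ₁ = 0.697.
Drum-1 compositions:
  methanol: x = 0.230, y = 0.511
  THF: x = 0.098, y = 0.190
  n-octane: x = 0.672, y = 0.299
Drum-2 feed = drum-1 vapor: z₂ = (0.5110, 0.1899, 0.2991).
Drum 2:
Material balance + equilibrium reduce to Σ zᵢ(Kᵢ−1)/(1+ψ₂(Kᵢ−1)) = 0.
g(0) = ΣzᵢKᵢ − 1 = 0.096 and g(1) = 1 − Σzᵢ/Kᵢ = -0.493, so a root lies in (0, 1).
Iterate (Newton) starting at ψ₂ = 0.32:
  ψ₂ = 0.320: g = -0.0031, g' = -0.350 → ψ₂ = 0.311
Converged at ψ₂ = 0.311.
  methanol: x = 0.444, y = 0.660
  THF: x = 0.174, y = 0.226
  n-octane: x = 0.383, y = 0.114

V/F (drum 2) = 0.311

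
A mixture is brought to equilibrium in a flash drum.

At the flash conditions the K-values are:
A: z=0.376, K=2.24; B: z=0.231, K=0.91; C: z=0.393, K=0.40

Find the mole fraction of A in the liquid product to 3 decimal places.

Let ψ = V/F and solve Σ zᵢ(Kᵢ−1)/(1+ψ(Kᵢ−1)) = 0.
g(0) = ΣzᵢKᵢ − 1 = 0.210 and g(1) = 1 − Σzᵢ/Kᵢ = -0.404, so a root lies in (0, 1).
Newton–Raphson from ψ = 0.61:
  ψ = 0.610: g = -0.1285, g' = -0.541 → ψ = 0.373
  ψ = 0.373: g = -0.0064, g' = -0.507 → ψ = 0.360
Converged at ψ = 0.360.
Compositions from xᵢ = zᵢ/(1+ψ(Kᵢ−1)), yᵢ = Kᵢxᵢ:
  A: x = 0.260, y = 0.582
  B: x = 0.239, y = 0.217
  C: x = 0.501, y = 0.201

x_A = 0.260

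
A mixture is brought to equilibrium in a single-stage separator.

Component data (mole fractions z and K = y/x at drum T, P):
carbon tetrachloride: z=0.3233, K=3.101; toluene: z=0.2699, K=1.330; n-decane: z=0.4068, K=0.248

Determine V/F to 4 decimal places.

Iterate (Newton) starting at V/F = 0.41:
  V/F = 0.4100: g = 0.00109, g' = -0.9155 → V/F = 0.4112
Converged at V/F = 0.4112.

V/F = 0.4112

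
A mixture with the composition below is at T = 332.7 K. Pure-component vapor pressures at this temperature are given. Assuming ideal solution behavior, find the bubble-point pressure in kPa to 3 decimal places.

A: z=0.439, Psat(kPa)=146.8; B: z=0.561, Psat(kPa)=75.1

At the bubble point ψ → 0, so ΣzᵢKᵢ = 1 with Kᵢ = Pᵢˢᵃᵗ/P ⇒ P = ΣzᵢPᵢˢᵃᵗ.
P = 0.439·146.8 + 0.561·75.1 = 106.576 kPa

Pbub = 106.576 kPa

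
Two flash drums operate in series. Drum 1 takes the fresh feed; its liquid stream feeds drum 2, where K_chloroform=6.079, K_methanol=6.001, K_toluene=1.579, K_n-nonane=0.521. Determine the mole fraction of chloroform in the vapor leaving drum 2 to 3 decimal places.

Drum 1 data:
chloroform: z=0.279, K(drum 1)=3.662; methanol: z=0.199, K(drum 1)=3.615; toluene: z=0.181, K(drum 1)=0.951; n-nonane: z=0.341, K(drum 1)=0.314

Drum 1:
Rachford–Rice: g(ψ₁) = Σ zᵢ(Kᵢ−1)/(1+ψ₁(Kᵢ−1)) = 0.
Feasibility: ΣzᵢKᵢ = 2.020, Σzᵢ/Kᵢ = 1.408 — both > 1, two phases present.
Newton–Raphson from ψ₁ = 0.56:
  ψ₁ = 0.560: g = 0.1204, g' = -0.966 → ψ₁ = 0.685
  ψ₁ = 0.685: g = -0.0006, g' = -0.994 → ψ₁ = 0.684
Converged at ψ₁ = 0.684.
Drum-1 compositions:
  chloroform: x = 0.099, y = 0.362
  methanol: x = 0.071, y = 0.258
  toluene: x = 0.187, y = 0.178
  n-nonane: x = 0.642, y = 0.202
Drum-2 feed = drum-1 liquid: z₂ = (0.0989, 0.0714, 0.1873, 0.6425).
Drum 2:
Newton iteration, ψ₂⁰ = 0.43:
  ψ₂ = 0.430: g = -0.0297, g' = -0.706 → ψ₂ = 0.388
  ψ₂ = 0.388: g = 0.0011, g' = -0.760 → ψ₂ = 0.389
Converged at ψ₂ = 0.389.
  chloroform: x = 0.033, y = 0.202
  methanol: x = 0.024, y = 0.145
  toluene: x = 0.153, y = 0.241
  n-nonane: x = 0.790, y = 0.411

y_chloroform (drum 2) = 0.202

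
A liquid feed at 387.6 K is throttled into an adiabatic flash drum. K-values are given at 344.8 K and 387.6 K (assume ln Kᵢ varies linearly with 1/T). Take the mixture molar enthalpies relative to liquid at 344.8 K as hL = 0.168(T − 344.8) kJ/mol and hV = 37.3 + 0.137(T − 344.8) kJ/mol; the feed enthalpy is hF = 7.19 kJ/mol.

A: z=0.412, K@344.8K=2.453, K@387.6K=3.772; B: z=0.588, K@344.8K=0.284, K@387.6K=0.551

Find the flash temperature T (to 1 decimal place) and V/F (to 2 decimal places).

Adiabatic flash: solve Rachford–Rice at each trial T, then check hF = ψ·hV(T) + (1−ψ)·hL(T).
  T = 344.8 K: K = (2.453, 0.284), RR gives ψ = 0.171, H_out = 6.369 kJ/mol
  T = 387.6 K: K = (3.772, 0.551), RR gives ψ = 0.705, H_out = 32.569 kJ/mol
  T = 366.2 K: K = (3.080, 0.403), RR gives ψ = 0.408, H_out = 18.537 kJ/mol
  T = 355.5 K: K = (2.758, 0.340), RR gives ψ = 0.290, H_out = 12.520 kJ/mol
  T = 350.1 K: K = (2.602, 0.311), RR gives ψ = 0.231, H_out = 9.467 kJ/mol
  T = 347.5 K: K = (2.528, 0.298), RR gives ψ = 0.202, H_out = 7.964 kJ/mol
  T = 346.1 K: K = (2.489, 0.290), RR gives ψ = 0.186, H_out = 7.142 kJ/mol
Linear interpolation between T = 346.1 (H_out = 7.142) and T = 347.5 (H_out = 7.964) on hF = 7.19 gives T ≈ 346.2 K, at which ψ = 0.19.

T = 346.2 K, V/F = 0.19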